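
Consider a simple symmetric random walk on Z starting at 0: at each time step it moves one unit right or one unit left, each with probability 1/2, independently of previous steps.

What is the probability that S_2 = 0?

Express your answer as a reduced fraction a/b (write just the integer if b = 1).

Answer: 1/2

Derivation:
To return to 0 after 2 steps: need exactly 1 step of +1 and 1 of -1.
Favorable paths: C(2,1) = 2
Total paths: 2^2 = 4
P = 2/4 = 1/2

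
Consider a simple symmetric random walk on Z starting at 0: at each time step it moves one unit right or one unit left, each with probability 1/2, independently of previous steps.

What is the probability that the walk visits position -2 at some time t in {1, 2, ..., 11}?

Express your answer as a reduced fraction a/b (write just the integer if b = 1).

Answer: 281/512

Derivation:
Count via complement. Let g(t,s) = #length-t paths at position s with S_1..S_t all ≠ -2.
g(t,s) = g(t-1,s-1) + g(t-1,s+1) for s ≠ -2; g(t,-2) = 0.
t=0: g(0,0)=1
t=1: g(1,-1)=1 g(1,1)=1
t=2: g(2,0)=2 g(2,2)=1
t=3: g(3,-1)=2 g(3,1)=3 g(3,3)=1
t=4: g(4,0)=5 g(4,2)=4 g(4,4)=1
t=5: g(5,-1)=5 g(5,1)=9 g(5,3)=5 g(5,5)=1
t=6: g(6,0)=14 g(6,2)=14 g(6,4)=6 g(6,6)=1
t=7: g(7,-1)=14 g(7,1)=28 g(7,3)=20 g(7,5)=7 g(7,7)=1
t=8: g(8,0)=42 g(8,2)=48 g(8,4)=27 g(8,6)=8 g(8,8)=1
t=9: g(9,-1)=42 g(9,1)=90 g(9,3)=75 g(9,5)=35 g(9,7)=9 g(9,9)=1
t=10: g(10,0)=132 g(10,2)=165 g(10,4)=110 g(10,6)=44 g(10,8)=10 g(10,10)=1
t=11: g(11,-1)=132 g(11,1)=297 g(11,3)=275 g(11,5)=154 g(11,7)=54 g(11,9)=11 g(11,11)=1
Paths never hitting -2: Σ_s g(11,s) = 924
Paths hitting -2: 2^11 - 924 = 1124
P = 1124/2048 = 281/512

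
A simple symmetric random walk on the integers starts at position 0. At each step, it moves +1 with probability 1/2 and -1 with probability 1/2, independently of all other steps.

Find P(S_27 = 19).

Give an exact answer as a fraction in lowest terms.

To reach position 19 after 27 steps: need 23 steps of +1 and 4 of -1.
Favorable paths: C(27,23) = 17550
Total paths: 2^27 = 134217728
P = 17550/134217728 = 8775/67108864

Answer: 8775/67108864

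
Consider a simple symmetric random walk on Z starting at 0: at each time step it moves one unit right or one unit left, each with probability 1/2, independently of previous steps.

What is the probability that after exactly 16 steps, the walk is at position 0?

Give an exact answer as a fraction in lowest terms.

To return to 0 after 16 steps: need exactly 8 steps of +1 and 8 of -1.
Favorable paths: C(16,8) = 12870
Total paths: 2^16 = 65536
P = 12870/65536 = 6435/32768

Answer: 6435/32768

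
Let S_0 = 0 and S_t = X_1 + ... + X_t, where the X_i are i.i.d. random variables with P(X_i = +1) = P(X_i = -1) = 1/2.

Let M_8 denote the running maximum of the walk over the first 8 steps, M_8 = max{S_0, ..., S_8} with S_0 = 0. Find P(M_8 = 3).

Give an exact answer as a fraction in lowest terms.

Let M_8 = max(S_0,...,S_8). Use the reflection principle: for j ≥ 1, #{paths with M_8 ≥ j} = #{S_8 ≥ j} + #{S_8 ≥ j+1}.
By reflection, #{M_8 ≥ 3} = #{S_8 ≥ 3} + #{S_8 ≥ 4} = 37 + 37 = 74.
#{M_8 ≥ 4} = #{S_8 ≥ 4} + #{S_8 ≥ 5} = 37 + 9 = 46.
#{M_8 = 3} = 74 - 46 = 28.
P(M_8 = 3) = 28/256 = 7/64

Answer: 7/64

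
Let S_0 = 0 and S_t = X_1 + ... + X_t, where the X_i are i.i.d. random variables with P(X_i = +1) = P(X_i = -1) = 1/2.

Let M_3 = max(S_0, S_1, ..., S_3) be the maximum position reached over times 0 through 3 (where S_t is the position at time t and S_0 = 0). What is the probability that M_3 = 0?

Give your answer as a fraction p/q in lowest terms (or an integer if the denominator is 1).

Let M_3 = max(S_0,...,S_3). Use the reflection principle: for j ≥ 1, #{paths with M_3 ≥ j} = #{S_3 ≥ j} + #{S_3 ≥ j+1}.
P(M_3 ≥ 0) = 1 since S_0 = 0, so #{M_3 ≥ 0} = 8.
#{M_3 ≥ 1} = #{S_3 ≥ 1} + #{S_3 ≥ 2} = 4 + 1 = 5.
#{M_3 = 0} = 8 - 5 = 3.
P(M_3 = 0) = 3/8 = 3/8

Answer: 3/8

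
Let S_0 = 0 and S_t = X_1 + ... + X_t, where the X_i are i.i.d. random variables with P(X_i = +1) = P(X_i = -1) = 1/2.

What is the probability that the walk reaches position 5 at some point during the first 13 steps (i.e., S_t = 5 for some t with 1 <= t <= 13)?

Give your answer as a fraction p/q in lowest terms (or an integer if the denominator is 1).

Count via complement. Let g(t,s) = #length-t paths at position s with S_1..S_t all ≠ 5.
g(t,s) = g(t-1,s-1) + g(t-1,s+1) for s ≠ 5; g(t,5) = 0.
t=0: g(0,0)=1
t=1: g(1,-1)=1 g(1,1)=1
t=2: g(2,-2)=1 g(2,0)=2 g(2,2)=1
t=3: g(3,-3)=1 g(3,-1)=3 g(3,1)=3 g(3,3)=1
t=4: g(4,-4)=1 g(4,-2)=4 g(4,0)=6 g(4,2)=4 g(4,4)=1
t=5: g(5,-5)=1 g(5,-3)=5 g(5,-1)=10 g(5,1)=10 g(5,3)=5
t=6: g(6,-6)=1 g(6,-4)=6 g(6,-2)=15 g(6,0)=20 g(6,2)=15 g(6,4)=5
t=7: g(7,-7)=1 g(7,-5)=7 g(7,-3)=21 g(7,-1)=35 g(7,1)=35 g(7,3)=20
t=8: g(8,-8)=1 g(8,-6)=8 g(8,-4)=28 g(8,-2)=56 g(8,0)=70 g(8,2)=55 g(8,4)=20
t=9: g(9,-9)=1 g(9,-7)=9 g(9,-5)=36 g(9,-3)=84 g(9,-1)=126 g(9,1)=125 g(9,3)=75
t=10: g(10,-10)=1 g(10,-8)=10 g(10,-6)=45 g(10,-4)=120 g(10,-2)=210 g(10,0)=251 g(10,2)=200 g(10,4)=75
t=11: g(11,-11)=1 g(11,-9)=11 g(11,-7)=55 g(11,-5)=165 g(11,-3)=330 g(11,-1)=461 g(11,1)=451 g(11,3)=275
t=12: g(12,-12)=1 g(12,-10)=12 g(12,-8)=66 g(12,-6)=220 g(12,-4)=495 g(12,-2)=791 g(12,0)=912 g(12,2)=726 g(12,4)=275
t=13: g(13,-13)=1 g(13,-11)=13 g(13,-9)=78 g(13,-7)=286 g(13,-5)=715 g(13,-3)=1286 g(13,-1)=1703 g(13,1)=1638 g(13,3)=1001
Paths never hitting 5: Σ_s g(13,s) = 6721
Paths hitting 5: 2^13 - 6721 = 1471
P = 1471/8192 = 1471/8192

Answer: 1471/8192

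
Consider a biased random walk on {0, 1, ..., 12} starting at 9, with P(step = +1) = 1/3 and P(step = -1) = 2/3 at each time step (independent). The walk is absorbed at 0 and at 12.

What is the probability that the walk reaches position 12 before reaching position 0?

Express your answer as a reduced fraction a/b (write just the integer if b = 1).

Biased walk: p = 1/3, q = 2/3, r = q/p = 2
Gambler's ruin: P(hit 12 before 0 | start at 9) = (1 - r^a)/(1 - r^N)
r^9 = 512; r^12 = 4096
P = (1 - 512) / (1 - 4096) = -511 / -4095 = 73/585

Answer: 73/585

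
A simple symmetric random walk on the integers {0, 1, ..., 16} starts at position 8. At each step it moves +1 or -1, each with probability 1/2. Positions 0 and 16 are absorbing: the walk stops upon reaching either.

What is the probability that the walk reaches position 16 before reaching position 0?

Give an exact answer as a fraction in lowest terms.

Answer: 1/2

Derivation:
Symmetric walk (p = 1/2): the harmonic-function argument gives P(hit 16 before 0 | start at 8) = a/N.
P = 8/16 = 1/2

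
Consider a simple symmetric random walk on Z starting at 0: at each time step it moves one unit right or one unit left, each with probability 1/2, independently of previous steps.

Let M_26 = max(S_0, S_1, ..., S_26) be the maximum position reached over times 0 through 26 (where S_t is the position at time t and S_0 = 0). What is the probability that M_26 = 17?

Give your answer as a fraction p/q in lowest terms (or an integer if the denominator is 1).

Answer: 7475/33554432

Derivation:
Let M_26 = max(S_0,...,S_26). Use the reflection principle: for j ≥ 1, #{paths with M_26 ≥ j} = #{S_26 ≥ j} + #{S_26 ≥ j+1}.
By reflection, #{M_26 ≥ 17} = #{S_26 ≥ 17} + #{S_26 ≥ 18} = 17902 + 17902 = 35804.
#{M_26 ≥ 18} = #{S_26 ≥ 18} + #{S_26 ≥ 19} = 17902 + 2952 = 20854.
#{M_26 = 17} = 35804 - 20854 = 14950.
P(M_26 = 17) = 14950/67108864 = 7475/33554432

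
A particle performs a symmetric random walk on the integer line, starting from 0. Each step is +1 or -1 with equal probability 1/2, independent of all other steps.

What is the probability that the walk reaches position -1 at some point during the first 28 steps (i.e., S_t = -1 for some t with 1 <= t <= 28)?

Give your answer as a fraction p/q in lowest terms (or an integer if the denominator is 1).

Count via complement. Let g(t,s) = #length-t paths at position s with S_1..S_t all ≠ -1.
g(t,s) = g(t-1,s-1) + g(t-1,s+1) for s ≠ -1; g(t,-1) = 0.
t=0: g(0,0)=1
t=1: g(1,1)=1
t=2: g(2,0)=1 g(2,2)=1
t=3: g(3,1)=2 g(3,3)=1
t=4: g(4,0)=2 g(4,2)=3 g(4,4)=1
t=5: g(5,1)=5 g(5,3)=4 g(5,5)=1
t=6: g(6,0)=5 g(6,2)=9 g(6,4)=5 g(6,6)=1
t=7: g(7,1)=14 g(7,3)=14 g(7,5)=6 g(7,7)=1
t=8: g(8,0)=14 g(8,2)=28 g(8,4)=20 g(8,6)=7 g(8,8)=1
t=9: g(9,1)=42 g(9,3)=48 g(9,5)=27 g(9,7)=8 g(9,9)=1
t=10: g(10,0)=42 g(10,2)=90 g(10,4)=75 g(10,6)=35 g(10,8)=9 g(10,10)=1
t=11: g(11,1)=132 g(11,3)=165 g(11,5)=110 g(11,7)=44 g(11,9)=10 g(11,11)=1
t=12: g(12,0)=132 g(12,2)=297 g(12,4)=275 g(12,6)=154 g(12,8)=54 g(12,10)=11 g(12,12)=1
t=13: g(13,1)=429 g(13,3)=572 g(13,5)=429 g(13,7)=208 g(13,9)=65 g(13,11)=12 g(13,13)=1
t=14: g(14,0)=429 g(14,2)=1001 g(14,4)=1001 g(14,6)=637 g(14,8)=273 g(14,10)=77 g(14,12)=13 g(14,14)=1
t=15: g(15,1)=1430 g(15,3)=2002 g(15,5)=1638 g(15,7)=910 g(15,9)=350 g(15,11)=90 g(15,13)=14 g(15,15)=1
t=16: g(16,0)=1430 g(16,2)=3432 g(16,4)=3640 g(16,6)=2548 g(16,8)=1260 g(16,10)=440 g(16,12)=104 g(16,14)=15 g(16,16)=1
t=17: g(17,1)=4862 g(17,3)=7072 g(17,5)=6188 g(17,7)=3808 g(17,9)=1700 g(17,11)=544 g(17,13)=119 g(17,15)=16 g(17,17)=1
t=18: g(18,0)=4862 g(18,2)=11934 g(18,4)=13260 g(18,6)=9996 g(18,8)=5508 g(18,10)=2244 g(18,12)=663 g(18,14)=135 g(18,16)=17 g(18,18)=1
t=19: g(19,1)=16796 g(19,3)=25194 g(19,5)=23256 g(19,7)=15504 g(19,9)=7752 g(19,11)=2907 g(19,13)=798 g(19,15)=152 g(19,17)=18 g(19,19)=1
t=20: g(20,0)=16796 g(20,2)=41990 g(20,4)=48450 g(20,6)=38760 g(20,8)=23256 g(20,10)=10659 g(20,12)=3705 g(20,14)=950 g(20,16)=170 g(20,18)=19 g(20,20)=1
t=21: g(21,1)=58786 g(21,3)=90440 g(21,5)=87210 g(21,7)=62016 g(21,9)=33915 g(21,11)=14364 g(21,13)=4655 g(21,15)=1120 g(21,17)=189 g(21,19)=20 g(21,21)=1
t=22: g(22,0)=58786 g(22,2)=149226 g(22,4)=177650 g(22,6)=149226 g(22,8)=95931 g(22,10)=48279 g(22,12)=19019 g(22,14)=5775 g(22,16)=1309 g(22,18)=209 g(22,20)=21 g(22,22)=1
t=23: g(23,1)=208012 g(23,3)=326876 g(23,5)=326876 g(23,7)=245157 g(23,9)=144210 g(23,11)=67298 g(23,13)=24794 g(23,15)=7084 g(23,17)=1518 g(23,19)=230 g(23,21)=22 g(23,23)=1
t=24: g(24,0)=208012 g(24,2)=534888 g(24,4)=653752 g(24,6)=572033 g(24,8)=389367 g(24,10)=211508 g(24,12)=92092 g(24,14)=31878 g(24,16)=8602 g(24,18)=1748 g(24,20)=252 g(24,22)=23 g(24,24)=1
t=25: g(25,1)=742900 g(25,3)=1188640 g(25,5)=1225785 g(25,7)=961400 g(25,9)=600875 g(25,11)=303600 g(25,13)=123970 g(25,15)=40480 g(25,17)=10350 g(25,19)=2000 g(25,21)=275 g(25,23)=24 g(25,25)=1
t=26: g(26,0)=742900 g(26,2)=1931540 g(26,4)=2414425 g(26,6)=2187185 g(26,8)=1562275 g(26,10)=904475 g(26,12)=427570 g(26,14)=164450 g(26,16)=50830 g(26,18)=12350 g(26,20)=2275 g(26,22)=299 g(26,24)=25 g(26,26)=1
t=27: g(27,1)=2674440 g(27,3)=4345965 g(27,5)=4601610 g(27,7)=3749460 g(27,9)=2466750 g(27,11)=1332045 g(27,13)=592020 g(27,15)=215280 g(27,17)=63180 g(27,19)=14625 g(27,21)=2574 g(27,23)=324 g(27,25)=26 g(27,27)=1
t=28: g(28,0)=2674440 g(28,2)=7020405 g(28,4)=8947575 g(28,6)=8351070 g(28,8)=6216210 g(28,10)=3798795 g(28,12)=1924065 g(28,14)=807300 g(28,16)=278460 g(28,18)=77805 g(28,20)=17199 g(28,22)=2898 g(28,24)=350 g(28,26)=27 g(28,28)=1
Paths never hitting -1: Σ_s g(28,s) = 40116600
Paths hitting -1: 2^28 - 40116600 = 228318856
P = 228318856/268435456 = 28539857/33554432

Answer: 28539857/33554432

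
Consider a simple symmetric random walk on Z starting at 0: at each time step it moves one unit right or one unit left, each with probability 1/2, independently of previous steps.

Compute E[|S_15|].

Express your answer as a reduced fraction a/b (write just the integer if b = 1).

S_15 takes values m ≡ 1 (mod 2) with |m| ≤ 15; P(S_15=m) = C(15,(15+m)/2)/2^15.
Total paths: 2^15 = 32768
Distribution: P(S=-15)=1/32768, P(S=-13)=15/32768, P(S=-11)=105/32768, P(S=-9)=455/32768, P(S=-7)=1365/32768, P(S=-5)=3003/32768, P(S=-3)=5005/32768, P(S=-1)=6435/32768, P(S=1)=6435/32768, P(S=3)=5005/32768, P(S=5)=3003/32768, P(S=7)=1365/32768, P(S=9)=455/32768, P(S=11)=105/32768, P(S=13)=15/32768, P(S=15)=1/32768
E[|S_15|] = Σ_m |m|·P(S_15=m) = 102960/32768 = 6435/2048

Answer: 6435/2048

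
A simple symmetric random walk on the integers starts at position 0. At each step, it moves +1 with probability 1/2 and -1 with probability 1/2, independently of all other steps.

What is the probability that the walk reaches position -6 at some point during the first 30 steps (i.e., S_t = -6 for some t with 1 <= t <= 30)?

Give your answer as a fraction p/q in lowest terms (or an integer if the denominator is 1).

Answer: 301766029/1073741824

Derivation:
Count via complement. Let g(t,s) = #length-t paths at position s with S_1..S_t all ≠ -6.
g(t,s) = g(t-1,s-1) + g(t-1,s+1) for s ≠ -6; g(t,-6) = 0.
t=0: g(0,0)=1
t=1: g(1,-1)=1 g(1,1)=1
t=2: g(2,-2)=1 g(2,0)=2 g(2,2)=1
t=3: g(3,-3)=1 g(3,-1)=3 g(3,1)=3 g(3,3)=1
t=4: g(4,-4)=1 g(4,-2)=4 g(4,0)=6 g(4,2)=4 g(4,4)=1
t=5: g(5,-5)=1 g(5,-3)=5 g(5,-1)=10 g(5,1)=10 g(5,3)=5 g(5,5)=1
t=6: g(6,-4)=6 g(6,-2)=15 g(6,0)=20 g(6,2)=15 g(6,4)=6 g(6,6)=1
t=7: g(7,-5)=6 g(7,-3)=21 g(7,-1)=35 g(7,1)=35 g(7,3)=21 g(7,5)=7 g(7,7)=1
t=8: g(8,-4)=27 g(8,-2)=56 g(8,0)=70 g(8,2)=56 g(8,4)=28 g(8,6)=8 g(8,8)=1
t=9: g(9,-5)=27 g(9,-3)=83 g(9,-1)=126 g(9,1)=126 g(9,3)=84 g(9,5)=36 g(9,7)=9 g(9,9)=1
t=10: g(10,-4)=110 g(10,-2)=209 g(10,0)=252 g(10,2)=210 g(10,4)=120 g(10,6)=45 g(10,8)=10 g(10,10)=1
t=11: g(11,-5)=110 g(11,-3)=319 g(11,-1)=461 g(11,1)=462 g(11,3)=330 g(11,5)=165 g(11,7)=55 g(11,9)=11 g(11,11)=1
t=12: g(12,-4)=429 g(12,-2)=780 g(12,0)=923 g(12,2)=792 g(12,4)=495 g(12,6)=220 g(12,8)=66 g(12,10)=12 g(12,12)=1
t=13: g(13,-5)=429 g(13,-3)=1209 g(13,-1)=1703 g(13,1)=1715 g(13,3)=1287 g(13,5)=715 g(13,7)=286 g(13,9)=78 g(13,11)=13 g(13,13)=1
t=14: g(14,-4)=1638 g(14,-2)=2912 g(14,0)=3418 g(14,2)=3002 g(14,4)=2002 g(14,6)=1001 g(14,8)=364 g(14,10)=91 g(14,12)=14 g(14,14)=1
t=15: g(15,-5)=1638 g(15,-3)=4550 g(15,-1)=6330 g(15,1)=6420 g(15,3)=5004 g(15,5)=3003 g(15,7)=1365 g(15,9)=455 g(15,11)=105 g(15,13)=15 g(15,15)=1
t=16: g(16,-4)=6188 g(16,-2)=10880 g(16,0)=12750 g(16,2)=11424 g(16,4)=8007 g(16,6)=4368 g(16,8)=1820 g(16,10)=560 g(16,12)=120 g(16,14)=16 g(16,16)=1
t=17: g(17,-5)=6188 g(17,-3)=17068 g(17,-1)=23630 g(17,1)=24174 g(17,3)=19431 g(17,5)=12375 g(17,7)=6188 g(17,9)=2380 g(17,11)=680 g(17,13)=136 g(17,15)=17 g(17,17)=1
t=18: g(18,-4)=23256 g(18,-2)=40698 g(18,0)=47804 g(18,2)=43605 g(18,4)=31806 g(18,6)=18563 g(18,8)=8568 g(18,10)=3060 g(18,12)=816 g(18,14)=153 g(18,16)=18 g(18,18)=1
t=19: g(19,-5)=23256 g(19,-3)=63954 g(19,-1)=88502 g(19,1)=91409 g(19,3)=75411 g(19,5)=50369 g(19,7)=27131 g(19,9)=11628 g(19,11)=3876 g(19,13)=969 g(19,15)=171 g(19,17)=19 g(19,19)=1
t=20: g(20,-4)=87210 g(20,-2)=152456 g(20,0)=179911 g(20,2)=166820 g(20,4)=125780 g(20,6)=77500 g(20,8)=38759 g(20,10)=15504 g(20,12)=4845 g(20,14)=1140 g(20,16)=190 g(20,18)=20 g(20,20)=1
t=21: g(21,-5)=87210 g(21,-3)=239666 g(21,-1)=332367 g(21,1)=346731 g(21,3)=292600 g(21,5)=203280 g(21,7)=116259 g(21,9)=54263 g(21,11)=20349 g(21,13)=5985 g(21,15)=1330 g(21,17)=210 g(21,19)=21 g(21,21)=1
t=22: g(22,-4)=326876 g(22,-2)=572033 g(22,0)=679098 g(22,2)=639331 g(22,4)=495880 g(22,6)=319539 g(22,8)=170522 g(22,10)=74612 g(22,12)=26334 g(22,14)=7315 g(22,16)=1540 g(22,18)=231 g(22,20)=22 g(22,22)=1
t=23: g(23,-5)=326876 g(23,-3)=898909 g(23,-1)=1251131 g(23,1)=1318429 g(23,3)=1135211 g(23,5)=815419 g(23,7)=490061 g(23,9)=245134 g(23,11)=100946 g(23,13)=33649 g(23,15)=8855 g(23,17)=1771 g(23,19)=253 g(23,21)=23 g(23,23)=1
t=24: g(24,-4)=1225785 g(24,-2)=2150040 g(24,0)=2569560 g(24,2)=2453640 g(24,4)=1950630 g(24,6)=1305480 g(24,8)=735195 g(24,10)=346080 g(24,12)=134595 g(24,14)=42504 g(24,16)=10626 g(24,18)=2024 g(24,20)=276 g(24,22)=24 g(24,24)=1
t=25: g(25,-5)=1225785 g(25,-3)=3375825 g(25,-1)=4719600 g(25,1)=5023200 g(25,3)=4404270 g(25,5)=3256110 g(25,7)=2040675 g(25,9)=1081275 g(25,11)=480675 g(25,13)=177099 g(25,15)=53130 g(25,17)=12650 g(25,19)=2300 g(25,21)=300 g(25,23)=25 g(25,25)=1
t=26: g(26,-4)=4601610 g(26,-2)=8095425 g(26,0)=9742800 g(26,2)=9427470 g(26,4)=7660380 g(26,6)=5296785 g(26,8)=3121950 g(26,10)=1561950 g(26,12)=657774 g(26,14)=230229 g(26,16)=65780 g(26,18)=14950 g(26,20)=2600 g(26,22)=325 g(26,24)=26 g(26,26)=1
t=27: g(27,-5)=4601610 g(27,-3)=12697035 g(27,-1)=17838225 g(27,1)=19170270 g(27,3)=17087850 g(27,5)=12957165 g(27,7)=8418735 g(27,9)=4683900 g(27,11)=2219724 g(27,13)=888003 g(27,15)=296009 g(27,17)=80730 g(27,19)=17550 g(27,21)=2925 g(27,23)=351 g(27,25)=27 g(27,27)=1
t=28: g(28,-4)=17298645 g(28,-2)=30535260 g(28,0)=37008495 g(28,2)=36258120 g(28,4)=30045015 g(28,6)=21375900 g(28,8)=13102635 g(28,10)=6903624 g(28,12)=3107727 g(28,14)=1184012 g(28,16)=376739 g(28,18)=98280 g(28,20)=20475 g(28,22)=3276 g(28,24)=378 g(28,26)=28 g(28,28)=1
t=29: g(29,-5)=17298645 g(29,-3)=47833905 g(29,-1)=67543755 g(29,1)=73266615 g(29,3)=66303135 g(29,5)=51420915 g(29,7)=34478535 g(29,9)=20006259 g(29,11)=10011351 g(29,13)=4291739 g(29,15)=1560751 g(29,17)=475019 g(29,19)=118755 g(29,21)=23751 g(29,23)=3654 g(29,25)=406 g(29,27)=29 g(29,29)=1
t=30: g(30,-4)=65132550 g(30,-2)=115377660 g(30,0)=140810370 g(30,2)=139569750 g(30,4)=117724050 g(30,6)=85899450 g(30,8)=54484794 g(30,10)=30017610 g(30,12)=14303090 g(30,14)=5852490 g(30,16)=2035770 g(30,18)=593774 g(30,20)=142506 g(30,22)=27405 g(30,24)=4060 g(30,26)=435 g(30,28)=30 g(30,30)=1
Paths never hitting -6: Σ_s g(30,s) = 771975795
Paths hitting -6: 2^30 - 771975795 = 301766029
P = 301766029/1073741824 = 301766029/1073741824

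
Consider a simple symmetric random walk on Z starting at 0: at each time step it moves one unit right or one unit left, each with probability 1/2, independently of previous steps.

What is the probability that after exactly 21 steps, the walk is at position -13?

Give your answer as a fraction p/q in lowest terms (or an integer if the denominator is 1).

Answer: 5985/2097152

Derivation:
To reach position -13 after 21 steps: need 4 steps of +1 and 17 of -1.
Favorable paths: C(21,4) = 5985
Total paths: 2^21 = 2097152
P = 5985/2097152 = 5985/2097152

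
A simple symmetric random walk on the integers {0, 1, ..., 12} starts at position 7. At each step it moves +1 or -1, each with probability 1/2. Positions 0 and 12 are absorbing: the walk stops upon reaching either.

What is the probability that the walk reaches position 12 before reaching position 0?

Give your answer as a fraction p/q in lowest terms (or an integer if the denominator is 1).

Answer: 7/12

Derivation:
Symmetric walk (p = 1/2): the harmonic-function argument gives P(hit 12 before 0 | start at 7) = a/N.
P = 7/12 = 7/12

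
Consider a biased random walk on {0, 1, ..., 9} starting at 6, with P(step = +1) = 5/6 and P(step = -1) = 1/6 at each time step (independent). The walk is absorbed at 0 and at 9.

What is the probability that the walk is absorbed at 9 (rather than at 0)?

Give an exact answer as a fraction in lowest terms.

Biased walk: p = 5/6, q = 1/6, r = q/p = 1/5
Gambler's ruin: P(hit 9 before 0 | start at 6) = (1 - r^a)/(1 - r^N)
r^6 = 1/15625; r^9 = 1/1953125
P = (1 - 1/15625) / (1 - 1/1953125) = 15624/15625 / 1953124/1953125 = 15750/15751

Answer: 15750/15751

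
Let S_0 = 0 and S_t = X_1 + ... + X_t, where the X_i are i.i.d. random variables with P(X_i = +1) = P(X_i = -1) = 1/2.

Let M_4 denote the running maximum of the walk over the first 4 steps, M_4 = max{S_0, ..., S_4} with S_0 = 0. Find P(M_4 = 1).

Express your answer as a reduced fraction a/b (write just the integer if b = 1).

Answer: 1/4

Derivation:
Let M_4 = max(S_0,...,S_4). Use the reflection principle: for j ≥ 1, #{paths with M_4 ≥ j} = #{S_4 ≥ j} + #{S_4 ≥ j+1}.
By reflection, #{M_4 ≥ 1} = #{S_4 ≥ 1} + #{S_4 ≥ 2} = 5 + 5 = 10.
#{M_4 ≥ 2} = #{S_4 ≥ 2} + #{S_4 ≥ 3} = 5 + 1 = 6.
#{M_4 = 1} = 10 - 6 = 4.
P(M_4 = 1) = 4/16 = 1/4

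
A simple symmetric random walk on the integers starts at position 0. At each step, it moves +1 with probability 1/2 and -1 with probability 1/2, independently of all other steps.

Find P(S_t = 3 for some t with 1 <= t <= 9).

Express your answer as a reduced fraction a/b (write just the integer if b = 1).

Count via complement. Let g(t,s) = #length-t paths at position s with S_1..S_t all ≠ 3.
g(t,s) = g(t-1,s-1) + g(t-1,s+1) for s ≠ 3; g(t,3) = 0.
t=0: g(0,0)=1
t=1: g(1,-1)=1 g(1,1)=1
t=2: g(2,-2)=1 g(2,0)=2 g(2,2)=1
t=3: g(3,-3)=1 g(3,-1)=3 g(3,1)=3
t=4: g(4,-4)=1 g(4,-2)=4 g(4,0)=6 g(4,2)=3
t=5: g(5,-5)=1 g(5,-3)=5 g(5,-1)=10 g(5,1)=9
t=6: g(6,-6)=1 g(6,-4)=6 g(6,-2)=15 g(6,0)=19 g(6,2)=9
t=7: g(7,-7)=1 g(7,-5)=7 g(7,-3)=21 g(7,-1)=34 g(7,1)=28
t=8: g(8,-8)=1 g(8,-6)=8 g(8,-4)=28 g(8,-2)=55 g(8,0)=62 g(8,2)=28
t=9: g(9,-9)=1 g(9,-7)=9 g(9,-5)=36 g(9,-3)=83 g(9,-1)=117 g(9,1)=90
Paths never hitting 3: Σ_s g(9,s) = 336
Paths hitting 3: 2^9 - 336 = 176
P = 176/512 = 11/32

Answer: 11/32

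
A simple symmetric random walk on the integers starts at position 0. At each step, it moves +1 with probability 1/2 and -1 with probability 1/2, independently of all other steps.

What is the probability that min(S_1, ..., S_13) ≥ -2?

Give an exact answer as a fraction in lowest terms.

Answer: 4719/8192

Derivation:
Let f(t,s) = #length-t paths at position s with S_1..S_t all ≥ -2.
f(t,s) = f(t-1,s-1) + f(t-1,s+1) for s ≥ -2; f(t,s) = 0 for s < -2.
t=0: f(0,0)=1
t=1: f(1,-1)=1 f(1,1)=1
t=2: f(2,-2)=1 f(2,0)=2 f(2,2)=1
t=3: f(3,-1)=3 f(3,1)=3 f(3,3)=1
t=4: f(4,-2)=3 f(4,0)=6 f(4,2)=4 f(4,4)=1
t=5: f(5,-1)=9 f(5,1)=10 f(5,3)=5 f(5,5)=1
t=6: f(6,-2)=9 f(6,0)=19 f(6,2)=15 f(6,4)=6 f(6,6)=1
t=7: f(7,-1)=28 f(7,1)=34 f(7,3)=21 f(7,5)=7 f(7,7)=1
t=8: f(8,-2)=28 f(8,0)=62 f(8,2)=55 f(8,4)=28 f(8,6)=8 f(8,8)=1
t=9: f(9,-1)=90 f(9,1)=117 f(9,3)=83 f(9,5)=36 f(9,7)=9 f(9,9)=1
t=10: f(10,-2)=90 f(10,0)=207 f(10,2)=200 f(10,4)=119 f(10,6)=45 f(10,8)=10 f(10,10)=1
t=11: f(11,-1)=297 f(11,1)=407 f(11,3)=319 f(11,5)=164 f(11,7)=55 f(11,9)=11 f(11,11)=1
t=12: f(12,-2)=297 f(12,0)=704 f(12,2)=726 f(12,4)=483 f(12,6)=219 f(12,8)=66 f(12,10)=12 f(12,12)=1
t=13: f(13,-1)=1001 f(13,1)=1430 f(13,3)=1209 f(13,5)=702 f(13,7)=285 f(13,9)=78 f(13,11)=13 f(13,13)=1
Σ_s f(13,s) = 4719
P = 4719/8192 = 4719/8192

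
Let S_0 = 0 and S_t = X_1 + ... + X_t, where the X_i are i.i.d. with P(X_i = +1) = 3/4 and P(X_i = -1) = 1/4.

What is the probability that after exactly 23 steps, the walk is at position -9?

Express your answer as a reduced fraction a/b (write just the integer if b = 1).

To reach position -9 after 23 steps: need 7 steps of +1 and 16 steps of -1.
Number of such sequences: C(23,7) = 245157
Each has probability (3/4)^7 · (1/4)^16 = 2187/70368744177664
P = 245157 · 2187/70368744177664 = 536158359/70368744177664

Answer: 536158359/70368744177664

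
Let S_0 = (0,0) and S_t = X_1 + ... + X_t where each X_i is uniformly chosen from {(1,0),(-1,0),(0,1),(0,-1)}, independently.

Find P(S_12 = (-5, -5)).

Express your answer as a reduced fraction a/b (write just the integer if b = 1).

Let h be the number of horizontal steps (so 12-h are vertical). To end at (-5,-5) need (h-5)/2 right-steps and ((12-h)-5)/2 up-steps.
Sum over h with 5 ≤ h ≤ 7, h ≡ 1 (mod 2), 12-h ≡ 1 (mod 2):
h=5: C(12,5)·C(5,0)·C(7,1) = 792·1·7 = 5544
h=7: C(12,7)·C(7,1)·C(5,0) = 792·7·1 = 5544
Total favorable: 11088
Total paths: 4^12 = 16777216
P = 11088/16777216 = 693/1048576

Answer: 693/1048576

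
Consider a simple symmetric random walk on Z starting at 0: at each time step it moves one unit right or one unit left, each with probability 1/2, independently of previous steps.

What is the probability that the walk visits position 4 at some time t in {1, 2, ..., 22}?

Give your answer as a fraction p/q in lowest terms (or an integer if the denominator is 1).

Answer: 106135/262144

Derivation:
Count via complement. Let g(t,s) = #length-t paths at position s with S_1..S_t all ≠ 4.
g(t,s) = g(t-1,s-1) + g(t-1,s+1) for s ≠ 4; g(t,4) = 0.
t=0: g(0,0)=1
t=1: g(1,-1)=1 g(1,1)=1
t=2: g(2,-2)=1 g(2,0)=2 g(2,2)=1
t=3: g(3,-3)=1 g(3,-1)=3 g(3,1)=3 g(3,3)=1
t=4: g(4,-4)=1 g(4,-2)=4 g(4,0)=6 g(4,2)=4
t=5: g(5,-5)=1 g(5,-3)=5 g(5,-1)=10 g(5,1)=10 g(5,3)=4
t=6: g(6,-6)=1 g(6,-4)=6 g(6,-2)=15 g(6,0)=20 g(6,2)=14
t=7: g(7,-7)=1 g(7,-5)=7 g(7,-3)=21 g(7,-1)=35 g(7,1)=34 g(7,3)=14
t=8: g(8,-8)=1 g(8,-6)=8 g(8,-4)=28 g(8,-2)=56 g(8,0)=69 g(8,2)=48
t=9: g(9,-9)=1 g(9,-7)=9 g(9,-5)=36 g(9,-3)=84 g(9,-1)=125 g(9,1)=117 g(9,3)=48
t=10: g(10,-10)=1 g(10,-8)=10 g(10,-6)=45 g(10,-4)=120 g(10,-2)=209 g(10,0)=242 g(10,2)=165
t=11: g(11,-11)=1 g(11,-9)=11 g(11,-7)=55 g(11,-5)=165 g(11,-3)=329 g(11,-1)=451 g(11,1)=407 g(11,3)=165
t=12: g(12,-12)=1 g(12,-10)=12 g(12,-8)=66 g(12,-6)=220 g(12,-4)=494 g(12,-2)=780 g(12,0)=858 g(12,2)=572
t=13: g(13,-13)=1 g(13,-11)=13 g(13,-9)=78 g(13,-7)=286 g(13,-5)=714 g(13,-3)=1274 g(13,-1)=1638 g(13,1)=1430 g(13,3)=572
t=14: g(14,-14)=1 g(14,-12)=14 g(14,-10)=91 g(14,-8)=364 g(14,-6)=1000 g(14,-4)=1988 g(14,-2)=2912 g(14,0)=3068 g(14,2)=2002
t=15: g(15,-15)=1 g(15,-13)=15 g(15,-11)=105 g(15,-9)=455 g(15,-7)=1364 g(15,-5)=2988 g(15,-3)=4900 g(15,-1)=5980 g(15,1)=5070 g(15,3)=2002
t=16: g(16,-16)=1 g(16,-14)=16 g(16,-12)=120 g(16,-10)=560 g(16,-8)=1819 g(16,-6)=4352 g(16,-4)=7888 g(16,-2)=10880 g(16,0)=11050 g(16,2)=7072
t=17: g(17,-17)=1 g(17,-15)=17 g(17,-13)=136 g(17,-11)=680 g(17,-9)=2379 g(17,-7)=6171 g(17,-5)=12240 g(17,-3)=18768 g(17,-1)=21930 g(17,1)=18122 g(17,3)=7072
t=18: g(18,-18)=1 g(18,-16)=18 g(18,-14)=153 g(18,-12)=816 g(18,-10)=3059 g(18,-8)=8550 g(18,-6)=18411 g(18,-4)=31008 g(18,-2)=40698 g(18,0)=40052 g(18,2)=25194
t=19: g(19,-19)=1 g(19,-17)=19 g(19,-15)=171 g(19,-13)=969 g(19,-11)=3875 g(19,-9)=11609 g(19,-7)=26961 g(19,-5)=49419 g(19,-3)=71706 g(19,-1)=80750 g(19,1)=65246 g(19,3)=25194
t=20: g(20,-20)=1 g(20,-18)=20 g(20,-16)=190 g(20,-14)=1140 g(20,-12)=4844 g(20,-10)=15484 g(20,-8)=38570 g(20,-6)=76380 g(20,-4)=121125 g(20,-2)=152456 g(20,0)=145996 g(20,2)=90440
t=21: g(21,-21)=1 g(21,-19)=21 g(21,-17)=210 g(21,-15)=1330 g(21,-13)=5984 g(21,-11)=20328 g(21,-9)=54054 g(21,-7)=114950 g(21,-5)=197505 g(21,-3)=273581 g(21,-1)=298452 g(21,1)=236436 g(21,3)=90440
t=22: g(22,-22)=1 g(22,-20)=22 g(22,-18)=231 g(22,-16)=1540 g(22,-14)=7314 g(22,-12)=26312 g(22,-10)=74382 g(22,-8)=169004 g(22,-6)=312455 g(22,-4)=471086 g(22,-2)=572033 g(22,0)=534888 g(22,2)=326876
Paths never hitting 4: Σ_s g(22,s) = 2496144
Paths hitting 4: 2^22 - 2496144 = 1698160
P = 1698160/4194304 = 106135/262144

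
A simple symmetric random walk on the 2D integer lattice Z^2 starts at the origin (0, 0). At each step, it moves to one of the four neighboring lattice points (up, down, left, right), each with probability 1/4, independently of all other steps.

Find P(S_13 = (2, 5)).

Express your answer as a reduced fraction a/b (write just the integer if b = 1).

Answer: 184041/33554432

Derivation:
Let h be the number of horizontal steps (so 13-h are vertical). To end at (2,5) need (h+2)/2 right-steps and ((13-h)+5)/2 up-steps.
Sum over h with 2 ≤ h ≤ 8, h ≡ 0 (mod 2), 13-h ≡ 1 (mod 2):
h=2: C(13,2)·C(2,2)·C(11,8) = 78·1·165 = 12870
h=4: C(13,4)·C(4,3)·C(9,7) = 715·4·36 = 102960
h=6: C(13,6)·C(6,4)·C(7,6) = 1716·15·7 = 180180
h=8: C(13,8)·C(8,5)·C(5,5) = 1287·56·1 = 72072
Total favorable: 368082
Total paths: 4^13 = 67108864
P = 368082/67108864 = 184041/33554432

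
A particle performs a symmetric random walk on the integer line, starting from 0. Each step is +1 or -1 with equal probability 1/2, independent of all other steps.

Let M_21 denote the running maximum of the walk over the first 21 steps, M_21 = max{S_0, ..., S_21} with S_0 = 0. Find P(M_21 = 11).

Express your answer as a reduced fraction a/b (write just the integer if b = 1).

Let M_21 = max(S_0,...,S_21). Use the reflection principle: for j ≥ 1, #{paths with M_21 ≥ j} = #{S_21 ≥ j} + #{S_21 ≥ j+1}.
By reflection, #{M_21 ≥ 11} = #{S_21 ≥ 11} + #{S_21 ≥ 12} = 27896 + 7547 = 35443.
#{M_21 ≥ 12} = #{S_21 ≥ 12} + #{S_21 ≥ 13} = 7547 + 7547 = 15094.
#{M_21 = 11} = 35443 - 15094 = 20349.
P(M_21 = 11) = 20349/2097152 = 20349/2097152

Answer: 20349/2097152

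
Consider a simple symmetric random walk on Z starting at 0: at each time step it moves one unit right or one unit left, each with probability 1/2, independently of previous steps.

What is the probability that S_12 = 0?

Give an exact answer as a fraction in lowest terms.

To return to 0 after 12 steps: need exactly 6 steps of +1 and 6 of -1.
Favorable paths: C(12,6) = 924
Total paths: 2^12 = 4096
P = 924/4096 = 231/1024

Answer: 231/1024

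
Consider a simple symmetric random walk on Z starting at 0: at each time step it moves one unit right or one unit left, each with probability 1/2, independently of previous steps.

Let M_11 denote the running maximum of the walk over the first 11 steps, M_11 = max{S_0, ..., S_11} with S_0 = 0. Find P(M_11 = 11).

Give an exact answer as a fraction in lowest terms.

Let M_11 = max(S_0,...,S_11). Use the reflection principle: for j ≥ 1, #{paths with M_11 ≥ j} = #{S_11 ≥ j} + #{S_11 ≥ j+1}.
By reflection, #{M_11 ≥ 11} = #{S_11 ≥ 11} + #{S_11 ≥ 12} = 1 + 0 = 1.
#{M_11 ≥ 12} = #{S_11 ≥ 12} + #{S_11 ≥ 13} = 0 + 0 = 0.
#{M_11 = 11} = 1 - 0 = 1.
P(M_11 = 11) = 1/2048 = 1/2048

Answer: 1/2048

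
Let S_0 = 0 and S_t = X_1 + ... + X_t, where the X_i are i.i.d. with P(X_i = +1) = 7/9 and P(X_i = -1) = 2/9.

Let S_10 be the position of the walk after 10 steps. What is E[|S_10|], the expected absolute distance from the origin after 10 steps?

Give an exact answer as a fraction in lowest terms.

S_10 takes values m ≡ 0 (mod 2) with |m| ≤ 10; P(S_10=m) = C(10,(10+m)/2) · (7/9)^((10+m)/2) · (2/9)^((10-m)/2).
Distribution: P(S=-10)=1024/3486784401, P(S=-8)=35840/3486784401, P(S=-6)=62720/387420489, P(S=-4)=1756160/1162261467, P(S=-2)=10756480/1162261467, P(S=0)=15059072/387420489, P(S=2)=131766880/1162261467, P(S=4)=263533760/1162261467, P(S=6)=115296020/387420489, P(S=8)=807072140/3486784401, P(S=10)=282475249/3486784401
E[|S_10|] = Σ_m |m|·P(S_10=m) = 19549617730/3486784401

Answer: 19549617730/3486784401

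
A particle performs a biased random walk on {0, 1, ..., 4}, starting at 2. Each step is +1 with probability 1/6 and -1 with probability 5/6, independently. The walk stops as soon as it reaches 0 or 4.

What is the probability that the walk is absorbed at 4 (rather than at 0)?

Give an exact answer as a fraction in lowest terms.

Answer: 1/26

Derivation:
Biased walk: p = 1/6, q = 5/6, r = q/p = 5
Gambler's ruin: P(hit 4 before 0 | start at 2) = (1 - r^a)/(1 - r^N)
r^2 = 25; r^4 = 625
P = (1 - 25) / (1 - 625) = -24 / -624 = 1/26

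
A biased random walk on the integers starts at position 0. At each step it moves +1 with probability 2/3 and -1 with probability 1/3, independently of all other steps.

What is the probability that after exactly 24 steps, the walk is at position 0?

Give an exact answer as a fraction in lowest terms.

Answer: 11076222976/282429536481

Derivation:
To be at 0 after 24 steps: need exactly 12 steps of +1 and 12 of -1.
Number of such sequences: C(24,12) = 2704156
Each has probability (2/3)^12 · (1/3)^12 = 4096/282429536481
P = 2704156 · 4096/282429536481 = 11076222976/282429536481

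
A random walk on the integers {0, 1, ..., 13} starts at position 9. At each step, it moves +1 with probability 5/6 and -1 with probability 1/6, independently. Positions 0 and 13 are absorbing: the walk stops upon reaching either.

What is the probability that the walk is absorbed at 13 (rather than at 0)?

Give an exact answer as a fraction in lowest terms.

Answer: 305175625/305175781

Derivation:
Biased walk: p = 5/6, q = 1/6, r = q/p = 1/5
Gambler's ruin: P(hit 13 before 0 | start at 9) = (1 - r^a)/(1 - r^N)
r^9 = 1/1953125; r^13 = 1/1220703125
P = (1 - 1/1953125) / (1 - 1/1220703125) = 1953124/1953125 / 1220703124/1220703125 = 305175625/305175781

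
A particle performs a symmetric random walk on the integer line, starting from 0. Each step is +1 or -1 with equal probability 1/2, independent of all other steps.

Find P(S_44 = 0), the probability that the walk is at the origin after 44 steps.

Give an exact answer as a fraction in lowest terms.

To return to 0 after 44 steps: need exactly 22 steps of +1 and 22 of -1.
Favorable paths: C(44,22) = 2104098963720
Total paths: 2^44 = 17592186044416
P = 2104098963720/17592186044416 = 263012370465/2199023255552

Answer: 263012370465/2199023255552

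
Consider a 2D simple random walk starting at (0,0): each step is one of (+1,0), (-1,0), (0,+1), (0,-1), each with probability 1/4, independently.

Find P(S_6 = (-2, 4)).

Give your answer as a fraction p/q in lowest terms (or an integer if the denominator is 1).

Answer: 15/4096

Derivation:
Let h be the number of horizontal steps (so 6-h are vertical). To end at (-2,4) need (h-2)/2 right-steps and ((6-h)+4)/2 up-steps.
Sum over h with 2 ≤ h ≤ 2, h ≡ 0 (mod 2), 6-h ≡ 0 (mod 2):
h=2: C(6,2)·C(2,0)·C(4,4) = 15·1·1 = 15
Total favorable: 15
Total paths: 4^6 = 4096
P = 15/4096 = 15/4096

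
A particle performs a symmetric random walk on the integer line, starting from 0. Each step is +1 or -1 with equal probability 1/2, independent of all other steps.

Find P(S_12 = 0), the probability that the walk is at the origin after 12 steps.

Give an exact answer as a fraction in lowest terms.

To return to 0 after 12 steps: need exactly 6 steps of +1 and 6 of -1.
Favorable paths: C(12,6) = 924
Total paths: 2^12 = 4096
P = 924/4096 = 231/1024

Answer: 231/1024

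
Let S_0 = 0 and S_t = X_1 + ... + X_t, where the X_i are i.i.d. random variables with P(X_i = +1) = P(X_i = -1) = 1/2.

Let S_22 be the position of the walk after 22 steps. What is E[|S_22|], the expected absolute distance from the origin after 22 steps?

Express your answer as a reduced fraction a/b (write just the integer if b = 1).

Answer: 969969/262144

Derivation:
S_22 takes values m ≡ 0 (mod 2) with |m| ≤ 22; P(S_22=m) = C(22,(22+m)/2)/2^22.
Total paths: 2^22 = 4194304
Distribution: P(S=-22)=1/4194304, P(S=-20)=22/4194304, P(S=-18)=231/4194304, P(S=-16)=1540/4194304, P(S=-14)=7315/4194304, P(S=-12)=26334/4194304, P(S=-10)=74613/4194304, P(S=-8)=170544/4194304, P(S=-6)=319770/4194304, P(S=-4)=497420/4194304, P(S=-2)=646646/4194304, P(S=0)=705432/4194304, P(S=2)=646646/4194304, P(S=4)=497420/4194304, P(S=6)=319770/4194304, P(S=8)=170544/4194304, P(S=10)=74613/4194304, P(S=12)=26334/4194304, P(S=14)=7315/4194304, P(S=16)=1540/4194304, P(S=18)=231/4194304, P(S=20)=22/4194304, P(S=22)=1/4194304
E[|S_22|] = Σ_m |m|·P(S_22=m) = 15519504/4194304 = 969969/262144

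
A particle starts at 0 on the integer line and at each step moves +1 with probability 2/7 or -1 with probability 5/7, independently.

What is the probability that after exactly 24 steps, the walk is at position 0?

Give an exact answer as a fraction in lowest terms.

Answer: 386308000000000000/27368747340080916343

Derivation:
To be at 0 after 24 steps: need exactly 12 steps of +1 and 12 of -1.
Number of such sequences: C(24,12) = 2704156
Each has probability (2/7)^12 · (5/7)^12 = 1000000000000/191581231380566414401
P = 2704156 · 1000000000000/191581231380566414401 = 386308000000000000/27368747340080916343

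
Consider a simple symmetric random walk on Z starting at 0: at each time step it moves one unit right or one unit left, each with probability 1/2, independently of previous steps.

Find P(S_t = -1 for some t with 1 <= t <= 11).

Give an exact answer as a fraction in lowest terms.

Count via complement. Let g(t,s) = #length-t paths at position s with S_1..S_t all ≠ -1.
g(t,s) = g(t-1,s-1) + g(t-1,s+1) for s ≠ -1; g(t,-1) = 0.
t=0: g(0,0)=1
t=1: g(1,1)=1
t=2: g(2,0)=1 g(2,2)=1
t=3: g(3,1)=2 g(3,3)=1
t=4: g(4,0)=2 g(4,2)=3 g(4,4)=1
t=5: g(5,1)=5 g(5,3)=4 g(5,5)=1
t=6: g(6,0)=5 g(6,2)=9 g(6,4)=5 g(6,6)=1
t=7: g(7,1)=14 g(7,3)=14 g(7,5)=6 g(7,7)=1
t=8: g(8,0)=14 g(8,2)=28 g(8,4)=20 g(8,6)=7 g(8,8)=1
t=9: g(9,1)=42 g(9,3)=48 g(9,5)=27 g(9,7)=8 g(9,9)=1
t=10: g(10,0)=42 g(10,2)=90 g(10,4)=75 g(10,6)=35 g(10,8)=9 g(10,10)=1
t=11: g(11,1)=132 g(11,3)=165 g(11,5)=110 g(11,7)=44 g(11,9)=10 g(11,11)=1
Paths never hitting -1: Σ_s g(11,s) = 462
Paths hitting -1: 2^11 - 462 = 1586
P = 1586/2048 = 793/1024

Answer: 793/1024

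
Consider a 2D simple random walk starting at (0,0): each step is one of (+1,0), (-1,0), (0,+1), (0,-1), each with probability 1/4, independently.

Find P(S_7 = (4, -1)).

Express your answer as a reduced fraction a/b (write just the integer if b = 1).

Let h be the number of horizontal steps (so 7-h are vertical). To end at (4,-1) need (h+4)/2 right-steps and ((7-h)-1)/2 up-steps.
Sum over h with 4 ≤ h ≤ 6, h ≡ 0 (mod 2), 7-h ≡ 1 (mod 2):
h=4: C(7,4)·C(4,4)·C(3,1) = 35·1·3 = 105
h=6: C(7,6)·C(6,5)·C(1,0) = 7·6·1 = 42
Total favorable: 147
Total paths: 4^7 = 16384
P = 147/16384 = 147/16384

Answer: 147/16384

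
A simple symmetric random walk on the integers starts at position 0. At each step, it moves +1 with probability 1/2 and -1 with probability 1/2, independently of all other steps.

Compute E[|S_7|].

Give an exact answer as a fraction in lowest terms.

Answer: 35/16

Derivation:
S_7 takes values m ≡ 1 (mod 2) with |m| ≤ 7; P(S_7=m) = C(7,(7+m)/2)/2^7.
Total paths: 2^7 = 128
Distribution: P(S=-7)=1/128, P(S=-5)=7/128, P(S=-3)=21/128, P(S=-1)=35/128, P(S=1)=35/128, P(S=3)=21/128, P(S=5)=7/128, P(S=7)=1/128
E[|S_7|] = Σ_m |m|·P(S_7=m) = 280/128 = 35/16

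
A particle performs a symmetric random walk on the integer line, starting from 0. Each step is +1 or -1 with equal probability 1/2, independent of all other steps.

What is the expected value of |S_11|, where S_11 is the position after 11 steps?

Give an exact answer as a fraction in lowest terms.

S_11 takes values m ≡ 1 (mod 2) with |m| ≤ 11; P(S_11=m) = C(11,(11+m)/2)/2^11.
Total paths: 2^11 = 2048
Distribution: P(S=-11)=1/2048, P(S=-9)=11/2048, P(S=-7)=55/2048, P(S=-5)=165/2048, P(S=-3)=330/2048, P(S=-1)=462/2048, P(S=1)=462/2048, P(S=3)=330/2048, P(S=5)=165/2048, P(S=7)=55/2048, P(S=9)=11/2048, P(S=11)=1/2048
E[|S_11|] = Σ_m |m|·P(S_11=m) = 5544/2048 = 693/256

Answer: 693/256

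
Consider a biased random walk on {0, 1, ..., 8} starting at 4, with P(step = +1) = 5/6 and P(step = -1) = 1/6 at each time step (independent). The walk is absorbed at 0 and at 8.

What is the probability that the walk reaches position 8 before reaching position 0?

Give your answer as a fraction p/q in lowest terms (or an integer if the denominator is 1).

Biased walk: p = 5/6, q = 1/6, r = q/p = 1/5
Gambler's ruin: P(hit 8 before 0 | start at 4) = (1 - r^a)/(1 - r^N)
r^4 = 1/625; r^8 = 1/390625
P = (1 - 1/625) / (1 - 1/390625) = 624/625 / 390624/390625 = 625/626

Answer: 625/626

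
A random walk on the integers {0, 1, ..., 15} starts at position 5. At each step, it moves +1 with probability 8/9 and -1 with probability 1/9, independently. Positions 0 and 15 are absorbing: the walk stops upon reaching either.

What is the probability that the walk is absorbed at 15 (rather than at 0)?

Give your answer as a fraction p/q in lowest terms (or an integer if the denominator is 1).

Answer: 1073741824/1073774593

Derivation:
Biased walk: p = 8/9, q = 1/9, r = q/p = 1/8
Gambler's ruin: P(hit 15 before 0 | start at 5) = (1 - r^a)/(1 - r^N)
r^5 = 1/32768; r^15 = 1/35184372088832
P = (1 - 1/32768) / (1 - 1/35184372088832) = 32767/32768 / 35184372088831/35184372088832 = 1073741824/1073774593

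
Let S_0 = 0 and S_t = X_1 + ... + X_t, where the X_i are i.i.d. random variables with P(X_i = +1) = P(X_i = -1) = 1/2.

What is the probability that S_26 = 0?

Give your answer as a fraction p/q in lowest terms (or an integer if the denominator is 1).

To return to 0 after 26 steps: need exactly 13 steps of +1 and 13 of -1.
Favorable paths: C(26,13) = 10400600
Total paths: 2^26 = 67108864
P = 10400600/67108864 = 1300075/8388608

Answer: 1300075/8388608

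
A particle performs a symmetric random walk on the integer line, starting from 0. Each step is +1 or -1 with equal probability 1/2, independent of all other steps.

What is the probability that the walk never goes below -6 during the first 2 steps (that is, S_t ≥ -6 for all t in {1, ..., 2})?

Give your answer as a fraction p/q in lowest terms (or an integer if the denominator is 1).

Answer: 1

Derivation:
Let f(t,s) = #length-t paths at position s with S_1..S_t all ≥ -6.
f(t,s) = f(t-1,s-1) + f(t-1,s+1) for s ≥ -6; f(t,s) = 0 for s < -6.
t=0: f(0,0)=1
t=1: f(1,-1)=1 f(1,1)=1
t=2: f(2,-2)=1 f(2,0)=2 f(2,2)=1
Σ_s f(2,s) = 4
P = 4/4 = 1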